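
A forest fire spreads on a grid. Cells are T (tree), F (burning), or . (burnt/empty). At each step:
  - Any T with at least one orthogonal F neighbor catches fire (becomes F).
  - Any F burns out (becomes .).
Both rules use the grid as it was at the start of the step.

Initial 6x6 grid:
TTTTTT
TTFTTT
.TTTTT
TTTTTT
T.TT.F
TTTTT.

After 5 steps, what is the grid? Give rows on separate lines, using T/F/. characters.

Step 1: 5 trees catch fire, 2 burn out
  TTFTTT
  TF.FTT
  .TFTTT
  TTTTTF
  T.TT..
  TTTTT.
Step 2: 9 trees catch fire, 5 burn out
  TF.FTT
  F...FT
  .F.FTF
  TTFTF.
  T.TT..
  TTTTT.
Step 3: 7 trees catch fire, 9 burn out
  F...FT
  .....F
  ....F.
  TF.F..
  T.FT..
  TTTTT.
Step 4: 4 trees catch fire, 7 burn out
  .....F
  ......
  ......
  F.....
  T..F..
  TTFTT.
Step 5: 3 trees catch fire, 4 burn out
  ......
  ......
  ......
  ......
  F.....
  TF.FT.

......
......
......
......
F.....
TF.FT.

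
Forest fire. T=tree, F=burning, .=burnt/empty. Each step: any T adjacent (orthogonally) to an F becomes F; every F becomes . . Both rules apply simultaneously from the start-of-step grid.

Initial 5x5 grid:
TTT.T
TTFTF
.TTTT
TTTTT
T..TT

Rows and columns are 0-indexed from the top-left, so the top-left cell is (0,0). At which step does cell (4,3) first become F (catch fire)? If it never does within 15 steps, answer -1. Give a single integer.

Step 1: cell (4,3)='T' (+6 fires, +2 burnt)
Step 2: cell (4,3)='T' (+6 fires, +6 burnt)
Step 3: cell (4,3)='T' (+4 fires, +6 burnt)
Step 4: cell (4,3)='F' (+2 fires, +4 burnt)
  -> target ignites at step 4
Step 5: cell (4,3)='.' (+1 fires, +2 burnt)
Step 6: cell (4,3)='.' (+0 fires, +1 burnt)
  fire out at step 6

4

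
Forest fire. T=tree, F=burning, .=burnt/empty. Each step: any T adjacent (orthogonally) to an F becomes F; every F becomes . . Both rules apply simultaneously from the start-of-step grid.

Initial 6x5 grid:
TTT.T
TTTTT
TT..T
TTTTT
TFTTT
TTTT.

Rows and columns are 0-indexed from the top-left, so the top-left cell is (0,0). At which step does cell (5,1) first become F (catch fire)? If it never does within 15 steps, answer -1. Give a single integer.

Step 1: cell (5,1)='F' (+4 fires, +1 burnt)
  -> target ignites at step 1
Step 2: cell (5,1)='.' (+6 fires, +4 burnt)
Step 3: cell (5,1)='.' (+5 fires, +6 burnt)
Step 4: cell (5,1)='.' (+4 fires, +5 burnt)
Step 5: cell (5,1)='.' (+4 fires, +4 burnt)
Step 6: cell (5,1)='.' (+1 fires, +4 burnt)
Step 7: cell (5,1)='.' (+1 fires, +1 burnt)
Step 8: cell (5,1)='.' (+0 fires, +1 burnt)
  fire out at step 8

1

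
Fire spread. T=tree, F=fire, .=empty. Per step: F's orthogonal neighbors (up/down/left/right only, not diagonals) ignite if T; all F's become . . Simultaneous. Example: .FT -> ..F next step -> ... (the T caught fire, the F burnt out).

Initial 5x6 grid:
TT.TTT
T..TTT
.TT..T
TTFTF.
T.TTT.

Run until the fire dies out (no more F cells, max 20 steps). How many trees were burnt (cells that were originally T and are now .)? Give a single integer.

Step 1: +5 fires, +2 burnt (F count now 5)
Step 2: +3 fires, +5 burnt (F count now 3)
Step 3: +1 fires, +3 burnt (F count now 1)
Step 4: +0 fires, +1 burnt (F count now 0)
Fire out after step 4
Initially T: 19, now '.': 20
Total burnt (originally-T cells now '.'): 9

Answer: 9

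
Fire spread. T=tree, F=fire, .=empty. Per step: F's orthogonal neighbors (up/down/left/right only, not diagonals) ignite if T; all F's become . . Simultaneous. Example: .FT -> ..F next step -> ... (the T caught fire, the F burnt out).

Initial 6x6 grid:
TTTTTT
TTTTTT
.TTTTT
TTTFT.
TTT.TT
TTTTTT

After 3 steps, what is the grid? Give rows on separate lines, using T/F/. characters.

Step 1: 3 trees catch fire, 1 burn out
  TTTTTT
  TTTTTT
  .TTFTT
  TTF.F.
  TTT.TT
  TTTTTT
Step 2: 6 trees catch fire, 3 burn out
  TTTTTT
  TTTFTT
  .TF.FT
  TF....
  TTF.FT
  TTTTTT
Step 3: 10 trees catch fire, 6 burn out
  TTTFTT
  TTF.FT
  .F...F
  F.....
  TF...F
  TTFTFT

TTTFTT
TTF.FT
.F...F
F.....
TF...F
TTFTFT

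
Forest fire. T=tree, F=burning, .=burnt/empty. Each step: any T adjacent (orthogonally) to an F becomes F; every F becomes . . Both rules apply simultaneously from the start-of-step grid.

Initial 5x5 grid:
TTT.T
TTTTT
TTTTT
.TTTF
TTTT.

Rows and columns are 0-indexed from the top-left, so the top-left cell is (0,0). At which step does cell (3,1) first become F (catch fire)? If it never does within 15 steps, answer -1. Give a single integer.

Step 1: cell (3,1)='T' (+2 fires, +1 burnt)
Step 2: cell (3,1)='T' (+4 fires, +2 burnt)
Step 3: cell (3,1)='F' (+5 fires, +4 burnt)
  -> target ignites at step 3
Step 4: cell (3,1)='.' (+3 fires, +5 burnt)
Step 5: cell (3,1)='.' (+4 fires, +3 burnt)
Step 6: cell (3,1)='.' (+2 fires, +4 burnt)
Step 7: cell (3,1)='.' (+1 fires, +2 burnt)
Step 8: cell (3,1)='.' (+0 fires, +1 burnt)
  fire out at step 8

3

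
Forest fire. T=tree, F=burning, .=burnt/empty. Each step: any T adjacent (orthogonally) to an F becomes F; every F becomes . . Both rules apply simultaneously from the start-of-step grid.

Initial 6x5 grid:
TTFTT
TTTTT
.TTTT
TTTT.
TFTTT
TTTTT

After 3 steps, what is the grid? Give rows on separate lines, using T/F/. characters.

Step 1: 7 trees catch fire, 2 burn out
  TF.FT
  TTFTT
  .TTTT
  TFTT.
  F.FTT
  TFTTT
Step 2: 11 trees catch fire, 7 burn out
  F...F
  TF.FT
  .FFTT
  F.FT.
  ...FT
  F.FTT
Step 3: 6 trees catch fire, 11 burn out
  .....
  F...F
  ...FT
  ...F.
  ....F
  ...FT

.....
F...F
...FT
...F.
....F
...FT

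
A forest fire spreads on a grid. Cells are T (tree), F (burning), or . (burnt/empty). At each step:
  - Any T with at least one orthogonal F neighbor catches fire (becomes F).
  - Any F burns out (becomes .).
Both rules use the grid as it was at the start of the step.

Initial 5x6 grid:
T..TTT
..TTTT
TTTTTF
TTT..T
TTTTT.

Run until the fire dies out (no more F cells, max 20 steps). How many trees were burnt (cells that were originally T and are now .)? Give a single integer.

Step 1: +3 fires, +1 burnt (F count now 3)
Step 2: +3 fires, +3 burnt (F count now 3)
Step 3: +3 fires, +3 burnt (F count now 3)
Step 4: +4 fires, +3 burnt (F count now 4)
Step 5: +3 fires, +4 burnt (F count now 3)
Step 6: +3 fires, +3 burnt (F count now 3)
Step 7: +2 fires, +3 burnt (F count now 2)
Step 8: +0 fires, +2 burnt (F count now 0)
Fire out after step 8
Initially T: 22, now '.': 29
Total burnt (originally-T cells now '.'): 21

Answer: 21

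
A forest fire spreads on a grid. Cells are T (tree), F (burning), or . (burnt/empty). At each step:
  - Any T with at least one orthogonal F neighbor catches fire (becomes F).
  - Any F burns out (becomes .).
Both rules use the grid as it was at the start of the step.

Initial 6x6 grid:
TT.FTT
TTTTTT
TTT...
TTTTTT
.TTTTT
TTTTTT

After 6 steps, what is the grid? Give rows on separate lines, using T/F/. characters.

Step 1: 2 trees catch fire, 1 burn out
  TT..FT
  TTTFTT
  TTT...
  TTTTTT
  .TTTTT
  TTTTTT
Step 2: 3 trees catch fire, 2 burn out
  TT...F
  TTF.FT
  TTT...
  TTTTTT
  .TTTTT
  TTTTTT
Step 3: 3 trees catch fire, 3 burn out
  TT....
  TF...F
  TTF...
  TTTTTT
  .TTTTT
  TTTTTT
Step 4: 4 trees catch fire, 3 burn out
  TF....
  F.....
  TF....
  TTFTTT
  .TTTTT
  TTTTTT
Step 5: 5 trees catch fire, 4 burn out
  F.....
  ......
  F.....
  TF.FTT
  .TFTTT
  TTTTTT
Step 6: 5 trees catch fire, 5 burn out
  ......
  ......
  ......
  F...FT
  .F.FTT
  TTFTTT

......
......
......
F...FT
.F.FTT
TTFTTT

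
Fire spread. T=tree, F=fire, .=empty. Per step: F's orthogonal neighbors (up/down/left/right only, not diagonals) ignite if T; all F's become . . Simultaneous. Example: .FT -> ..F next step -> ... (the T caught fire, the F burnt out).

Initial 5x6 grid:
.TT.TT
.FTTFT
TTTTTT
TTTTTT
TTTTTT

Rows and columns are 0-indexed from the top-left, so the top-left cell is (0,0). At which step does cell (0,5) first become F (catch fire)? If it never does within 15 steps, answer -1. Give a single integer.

Step 1: cell (0,5)='T' (+7 fires, +2 burnt)
Step 2: cell (0,5)='F' (+8 fires, +7 burnt)
  -> target ignites at step 2
Step 3: cell (0,5)='.' (+6 fires, +8 burnt)
Step 4: cell (0,5)='.' (+4 fires, +6 burnt)
Step 5: cell (0,5)='.' (+0 fires, +4 burnt)
  fire out at step 5

2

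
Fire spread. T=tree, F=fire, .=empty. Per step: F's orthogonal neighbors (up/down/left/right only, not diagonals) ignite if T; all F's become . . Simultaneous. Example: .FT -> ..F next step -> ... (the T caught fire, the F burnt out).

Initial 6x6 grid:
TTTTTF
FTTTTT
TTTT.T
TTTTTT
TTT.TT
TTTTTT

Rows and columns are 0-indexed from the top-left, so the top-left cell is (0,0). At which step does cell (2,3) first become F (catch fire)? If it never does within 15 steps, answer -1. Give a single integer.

Step 1: cell (2,3)='T' (+5 fires, +2 burnt)
Step 2: cell (2,3)='T' (+7 fires, +5 burnt)
Step 3: cell (2,3)='T' (+6 fires, +7 burnt)
Step 4: cell (2,3)='F' (+6 fires, +6 burnt)
  -> target ignites at step 4
Step 5: cell (2,3)='.' (+5 fires, +6 burnt)
Step 6: cell (2,3)='.' (+2 fires, +5 burnt)
Step 7: cell (2,3)='.' (+1 fires, +2 burnt)
Step 8: cell (2,3)='.' (+0 fires, +1 burnt)
  fire out at step 8

4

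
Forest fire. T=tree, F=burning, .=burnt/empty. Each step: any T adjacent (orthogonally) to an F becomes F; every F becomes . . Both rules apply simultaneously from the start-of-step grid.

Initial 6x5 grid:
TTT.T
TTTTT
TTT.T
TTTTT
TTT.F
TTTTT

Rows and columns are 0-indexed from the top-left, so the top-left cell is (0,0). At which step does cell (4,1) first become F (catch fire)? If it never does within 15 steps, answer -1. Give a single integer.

Step 1: cell (4,1)='T' (+2 fires, +1 burnt)
Step 2: cell (4,1)='T' (+3 fires, +2 burnt)
Step 3: cell (4,1)='T' (+3 fires, +3 burnt)
Step 4: cell (4,1)='T' (+6 fires, +3 burnt)
Step 5: cell (4,1)='F' (+5 fires, +6 burnt)
  -> target ignites at step 5
Step 6: cell (4,1)='.' (+4 fires, +5 burnt)
Step 7: cell (4,1)='.' (+2 fires, +4 burnt)
Step 8: cell (4,1)='.' (+1 fires, +2 burnt)
Step 9: cell (4,1)='.' (+0 fires, +1 burnt)
  fire out at step 9

5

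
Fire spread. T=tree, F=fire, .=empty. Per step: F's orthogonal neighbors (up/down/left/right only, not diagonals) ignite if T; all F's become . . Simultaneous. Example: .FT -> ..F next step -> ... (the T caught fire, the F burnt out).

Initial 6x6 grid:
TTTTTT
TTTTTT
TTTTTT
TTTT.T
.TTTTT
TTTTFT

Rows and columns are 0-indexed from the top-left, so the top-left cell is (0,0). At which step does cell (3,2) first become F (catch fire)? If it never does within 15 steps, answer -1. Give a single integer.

Step 1: cell (3,2)='T' (+3 fires, +1 burnt)
Step 2: cell (3,2)='T' (+3 fires, +3 burnt)
Step 3: cell (3,2)='T' (+4 fires, +3 burnt)
Step 4: cell (3,2)='F' (+5 fires, +4 burnt)
  -> target ignites at step 4
Step 5: cell (3,2)='.' (+5 fires, +5 burnt)
Step 6: cell (3,2)='.' (+6 fires, +5 burnt)
Step 7: cell (3,2)='.' (+4 fires, +6 burnt)
Step 8: cell (3,2)='.' (+2 fires, +4 burnt)
Step 9: cell (3,2)='.' (+1 fires, +2 burnt)
Step 10: cell (3,2)='.' (+0 fires, +1 burnt)
  fire out at step 10

4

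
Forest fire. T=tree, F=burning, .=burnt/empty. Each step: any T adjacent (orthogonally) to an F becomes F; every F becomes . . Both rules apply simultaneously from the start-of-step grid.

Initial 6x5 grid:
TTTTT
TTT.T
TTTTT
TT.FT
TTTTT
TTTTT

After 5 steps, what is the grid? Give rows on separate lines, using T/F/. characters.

Step 1: 3 trees catch fire, 1 burn out
  TTTTT
  TTT.T
  TTTFT
  TT..F
  TTTFT
  TTTTT
Step 2: 5 trees catch fire, 3 burn out
  TTTTT
  TTT.T
  TTF.F
  TT...
  TTF.F
  TTTFT
Step 3: 6 trees catch fire, 5 burn out
  TTTTT
  TTF.F
  TF...
  TT...
  TF...
  TTF.F
Step 4: 7 trees catch fire, 6 burn out
  TTFTF
  TF...
  F....
  TF...
  F....
  TF...
Step 5: 5 trees catch fire, 7 burn out
  TF.F.
  F....
  .....
  F....
  .....
  F....

TF.F.
F....
.....
F....
.....
F....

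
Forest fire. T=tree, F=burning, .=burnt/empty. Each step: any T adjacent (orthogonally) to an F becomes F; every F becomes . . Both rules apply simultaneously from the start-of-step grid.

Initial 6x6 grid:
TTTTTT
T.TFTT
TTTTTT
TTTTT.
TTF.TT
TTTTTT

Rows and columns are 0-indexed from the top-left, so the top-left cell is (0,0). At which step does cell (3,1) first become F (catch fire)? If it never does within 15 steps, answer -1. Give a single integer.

Step 1: cell (3,1)='T' (+7 fires, +2 burnt)
Step 2: cell (3,1)='F' (+10 fires, +7 burnt)
  -> target ignites at step 2
Step 3: cell (3,1)='.' (+8 fires, +10 burnt)
Step 4: cell (3,1)='.' (+4 fires, +8 burnt)
Step 5: cell (3,1)='.' (+2 fires, +4 burnt)
Step 6: cell (3,1)='.' (+0 fires, +2 burnt)
  fire out at step 6

2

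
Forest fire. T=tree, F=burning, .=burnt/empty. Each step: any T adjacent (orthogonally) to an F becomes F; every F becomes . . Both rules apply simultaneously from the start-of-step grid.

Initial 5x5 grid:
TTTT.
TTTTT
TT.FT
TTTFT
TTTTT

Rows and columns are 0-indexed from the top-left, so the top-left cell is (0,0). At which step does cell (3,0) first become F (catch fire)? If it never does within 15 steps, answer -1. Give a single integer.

Step 1: cell (3,0)='T' (+5 fires, +2 burnt)
Step 2: cell (3,0)='T' (+6 fires, +5 burnt)
Step 3: cell (3,0)='F' (+5 fires, +6 burnt)
  -> target ignites at step 3
Step 4: cell (3,0)='.' (+4 fires, +5 burnt)
Step 5: cell (3,0)='.' (+1 fires, +4 burnt)
Step 6: cell (3,0)='.' (+0 fires, +1 burnt)
  fire out at step 6

3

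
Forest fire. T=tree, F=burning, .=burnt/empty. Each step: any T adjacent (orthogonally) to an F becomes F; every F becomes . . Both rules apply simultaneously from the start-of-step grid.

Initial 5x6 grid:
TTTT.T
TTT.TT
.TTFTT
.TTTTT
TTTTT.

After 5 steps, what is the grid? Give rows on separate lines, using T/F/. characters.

Step 1: 3 trees catch fire, 1 burn out
  TTTT.T
  TTT.TT
  .TF.FT
  .TTFTT
  TTTTT.
Step 2: 7 trees catch fire, 3 burn out
  TTTT.T
  TTF.FT
  .F...F
  .TF.FT
  TTTFT.
Step 3: 7 trees catch fire, 7 burn out
  TTFT.T
  TF...F
  ......
  .F...F
  TTF.F.
Step 4: 5 trees catch fire, 7 burn out
  TF.F.F
  F.....
  ......
  ......
  TF....
Step 5: 2 trees catch fire, 5 burn out
  F.....
  ......
  ......
  ......
  F.....

F.....
......
......
......
F.....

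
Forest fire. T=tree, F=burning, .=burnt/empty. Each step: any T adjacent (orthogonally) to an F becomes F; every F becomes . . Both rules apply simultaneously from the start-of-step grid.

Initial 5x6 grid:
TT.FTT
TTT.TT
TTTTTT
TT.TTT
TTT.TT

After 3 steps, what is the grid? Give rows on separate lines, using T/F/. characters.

Step 1: 1 trees catch fire, 1 burn out
  TT..FT
  TTT.TT
  TTTTTT
  TT.TTT
  TTT.TT
Step 2: 2 trees catch fire, 1 burn out
  TT...F
  TTT.FT
  TTTTTT
  TT.TTT
  TTT.TT
Step 3: 2 trees catch fire, 2 burn out
  TT....
  TTT..F
  TTTTFT
  TT.TTT
  TTT.TT

TT....
TTT..F
TTTTFT
TT.TTT
TTT.TT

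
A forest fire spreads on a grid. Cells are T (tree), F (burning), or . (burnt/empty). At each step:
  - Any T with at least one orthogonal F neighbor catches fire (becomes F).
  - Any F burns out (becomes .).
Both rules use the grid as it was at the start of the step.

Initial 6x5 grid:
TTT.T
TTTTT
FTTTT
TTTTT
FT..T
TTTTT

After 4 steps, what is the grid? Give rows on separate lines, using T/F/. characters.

Step 1: 5 trees catch fire, 2 burn out
  TTT.T
  FTTTT
  .FTTT
  FTTTT
  .F..T
  FTTTT
Step 2: 5 trees catch fire, 5 burn out
  FTT.T
  .FTTT
  ..FTT
  .FTTT
  ....T
  .FTTT
Step 3: 5 trees catch fire, 5 burn out
  .FT.T
  ..FTT
  ...FT
  ..FTT
  ....T
  ..FTT
Step 4: 5 trees catch fire, 5 burn out
  ..F.T
  ...FT
  ....F
  ...FT
  ....T
  ...FT

..F.T
...FT
....F
...FT
....T
...FT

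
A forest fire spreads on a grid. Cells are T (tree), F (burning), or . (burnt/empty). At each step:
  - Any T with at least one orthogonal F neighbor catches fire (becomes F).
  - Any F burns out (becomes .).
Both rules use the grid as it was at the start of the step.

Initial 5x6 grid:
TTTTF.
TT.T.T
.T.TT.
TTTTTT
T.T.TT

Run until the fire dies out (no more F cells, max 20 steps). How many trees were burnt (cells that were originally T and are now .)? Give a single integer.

Step 1: +1 fires, +1 burnt (F count now 1)
Step 2: +2 fires, +1 burnt (F count now 2)
Step 3: +2 fires, +2 burnt (F count now 2)
Step 4: +4 fires, +2 burnt (F count now 4)
Step 5: +4 fires, +4 burnt (F count now 4)
Step 6: +4 fires, +4 burnt (F count now 4)
Step 7: +2 fires, +4 burnt (F count now 2)
Step 8: +1 fires, +2 burnt (F count now 1)
Step 9: +0 fires, +1 burnt (F count now 0)
Fire out after step 9
Initially T: 21, now '.': 29
Total burnt (originally-T cells now '.'): 20

Answer: 20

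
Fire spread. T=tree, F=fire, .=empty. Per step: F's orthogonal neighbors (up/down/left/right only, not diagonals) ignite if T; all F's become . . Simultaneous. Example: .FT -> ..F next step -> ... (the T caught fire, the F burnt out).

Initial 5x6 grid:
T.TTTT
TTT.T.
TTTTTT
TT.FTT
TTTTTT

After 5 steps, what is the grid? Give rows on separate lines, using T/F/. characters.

Step 1: 3 trees catch fire, 1 burn out
  T.TTTT
  TTT.T.
  TTTFTT
  TT..FT
  TTTFTT
Step 2: 5 trees catch fire, 3 burn out
  T.TTTT
  TTT.T.
  TTF.FT
  TT...F
  TTF.FT
Step 3: 6 trees catch fire, 5 burn out
  T.TTTT
  TTF.F.
  TF...F
  TT....
  TF...F
Step 4: 6 trees catch fire, 6 burn out
  T.FTFT
  TF....
  F.....
  TF....
  F.....
Step 5: 4 trees catch fire, 6 burn out
  T..F.F
  F.....
  ......
  F.....
  ......

T..F.F
F.....
......
F.....
......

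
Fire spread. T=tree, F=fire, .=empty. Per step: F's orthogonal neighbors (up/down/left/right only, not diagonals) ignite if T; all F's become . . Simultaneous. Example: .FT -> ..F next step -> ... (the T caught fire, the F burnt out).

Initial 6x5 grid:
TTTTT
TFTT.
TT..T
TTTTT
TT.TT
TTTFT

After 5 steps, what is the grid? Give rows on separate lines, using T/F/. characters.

Step 1: 7 trees catch fire, 2 burn out
  TFTTT
  F.FT.
  TF..T
  TTTTT
  TT.FT
  TTF.F
Step 2: 8 trees catch fire, 7 burn out
  F.FTT
  ...F.
  F...T
  TFTFT
  TT..F
  TF...
Step 3: 6 trees catch fire, 8 burn out
  ...FT
  .....
  ....T
  F.F.F
  TF...
  F....
Step 4: 3 trees catch fire, 6 burn out
  ....F
  .....
  ....F
  .....
  F....
  .....
Step 5: 0 trees catch fire, 3 burn out
  .....
  .....
  .....
  .....
  .....
  .....

.....
.....
.....
.....
.....
.....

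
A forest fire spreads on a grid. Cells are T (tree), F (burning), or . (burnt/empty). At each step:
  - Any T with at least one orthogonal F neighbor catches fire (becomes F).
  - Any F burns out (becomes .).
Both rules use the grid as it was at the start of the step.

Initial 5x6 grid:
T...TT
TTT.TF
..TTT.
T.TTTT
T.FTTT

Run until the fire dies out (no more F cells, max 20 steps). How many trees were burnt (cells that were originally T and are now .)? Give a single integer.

Step 1: +4 fires, +2 burnt (F count now 4)
Step 2: +5 fires, +4 burnt (F count now 5)
Step 3: +4 fires, +5 burnt (F count now 4)
Step 4: +2 fires, +4 burnt (F count now 2)
Step 5: +1 fires, +2 burnt (F count now 1)
Step 6: +1 fires, +1 burnt (F count now 1)
Step 7: +0 fires, +1 burnt (F count now 0)
Fire out after step 7
Initially T: 19, now '.': 28
Total burnt (originally-T cells now '.'): 17

Answer: 17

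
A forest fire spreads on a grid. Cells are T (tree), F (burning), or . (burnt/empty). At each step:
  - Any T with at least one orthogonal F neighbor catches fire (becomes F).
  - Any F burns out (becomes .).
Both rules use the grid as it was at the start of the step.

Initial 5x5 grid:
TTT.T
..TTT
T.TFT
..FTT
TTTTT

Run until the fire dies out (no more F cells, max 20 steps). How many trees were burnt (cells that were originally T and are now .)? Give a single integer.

Step 1: +5 fires, +2 burnt (F count now 5)
Step 2: +5 fires, +5 burnt (F count now 5)
Step 3: +4 fires, +5 burnt (F count now 4)
Step 4: +1 fires, +4 burnt (F count now 1)
Step 5: +1 fires, +1 burnt (F count now 1)
Step 6: +0 fires, +1 burnt (F count now 0)
Fire out after step 6
Initially T: 17, now '.': 24
Total burnt (originally-T cells now '.'): 16

Answer: 16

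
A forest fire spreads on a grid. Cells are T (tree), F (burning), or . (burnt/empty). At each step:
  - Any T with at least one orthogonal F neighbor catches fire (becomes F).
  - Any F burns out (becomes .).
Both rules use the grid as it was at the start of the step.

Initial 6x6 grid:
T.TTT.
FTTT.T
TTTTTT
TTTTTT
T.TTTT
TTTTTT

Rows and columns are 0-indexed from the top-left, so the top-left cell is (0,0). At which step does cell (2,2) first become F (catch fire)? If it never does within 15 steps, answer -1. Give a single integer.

Step 1: cell (2,2)='T' (+3 fires, +1 burnt)
Step 2: cell (2,2)='T' (+3 fires, +3 burnt)
Step 3: cell (2,2)='F' (+5 fires, +3 burnt)
  -> target ignites at step 3
Step 4: cell (2,2)='.' (+4 fires, +5 burnt)
Step 5: cell (2,2)='.' (+5 fires, +4 burnt)
Step 6: cell (2,2)='.' (+4 fires, +5 burnt)
Step 7: cell (2,2)='.' (+4 fires, +4 burnt)
Step 8: cell (2,2)='.' (+2 fires, +4 burnt)
Step 9: cell (2,2)='.' (+1 fires, +2 burnt)
Step 10: cell (2,2)='.' (+0 fires, +1 burnt)
  fire out at step 10

3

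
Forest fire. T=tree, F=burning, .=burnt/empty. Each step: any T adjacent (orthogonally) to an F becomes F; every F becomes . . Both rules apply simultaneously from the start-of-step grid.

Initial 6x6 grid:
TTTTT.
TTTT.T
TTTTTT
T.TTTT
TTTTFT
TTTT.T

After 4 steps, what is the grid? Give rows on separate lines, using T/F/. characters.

Step 1: 3 trees catch fire, 1 burn out
  TTTTT.
  TTTT.T
  TTTTTT
  T.TTFT
  TTTF.F
  TTTT.T
Step 2: 6 trees catch fire, 3 burn out
  TTTTT.
  TTTT.T
  TTTTFT
  T.TF.F
  TTF...
  TTTF.F
Step 3: 5 trees catch fire, 6 burn out
  TTTTT.
  TTTT.T
  TTTF.F
  T.F...
  TF....
  TTF...
Step 4: 5 trees catch fire, 5 burn out
  TTTTT.
  TTTF.F
  TTF...
  T.....
  F.....
  TF....

TTTTT.
TTTF.F
TTF...
T.....
F.....
TF....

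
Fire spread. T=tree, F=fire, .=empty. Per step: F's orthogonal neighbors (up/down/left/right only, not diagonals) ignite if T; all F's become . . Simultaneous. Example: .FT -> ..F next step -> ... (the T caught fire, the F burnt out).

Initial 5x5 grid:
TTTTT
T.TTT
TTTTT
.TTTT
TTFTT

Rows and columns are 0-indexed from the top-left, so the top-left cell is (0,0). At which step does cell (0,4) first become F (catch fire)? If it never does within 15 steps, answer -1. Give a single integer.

Step 1: cell (0,4)='T' (+3 fires, +1 burnt)
Step 2: cell (0,4)='T' (+5 fires, +3 burnt)
Step 3: cell (0,4)='T' (+4 fires, +5 burnt)
Step 4: cell (0,4)='T' (+4 fires, +4 burnt)
Step 5: cell (0,4)='T' (+4 fires, +4 burnt)
Step 6: cell (0,4)='F' (+2 fires, +4 burnt)
  -> target ignites at step 6
Step 7: cell (0,4)='.' (+0 fires, +2 burnt)
  fire out at step 7

6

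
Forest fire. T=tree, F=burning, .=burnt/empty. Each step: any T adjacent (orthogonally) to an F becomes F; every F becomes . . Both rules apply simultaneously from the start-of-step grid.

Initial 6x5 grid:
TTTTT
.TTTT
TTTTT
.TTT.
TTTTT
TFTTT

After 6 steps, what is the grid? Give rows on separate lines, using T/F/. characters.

Step 1: 3 trees catch fire, 1 burn out
  TTTTT
  .TTTT
  TTTTT
  .TTT.
  TFTTT
  F.FTT
Step 2: 4 trees catch fire, 3 burn out
  TTTTT
  .TTTT
  TTTTT
  .FTT.
  F.FTT
  ...FT
Step 3: 4 trees catch fire, 4 burn out
  TTTTT
  .TTTT
  TFTTT
  ..FT.
  ...FT
  ....F
Step 4: 5 trees catch fire, 4 burn out
  TTTTT
  .FTTT
  F.FTT
  ...F.
  ....F
  .....
Step 5: 3 trees catch fire, 5 burn out
  TFTTT
  ..FTT
  ...FT
  .....
  .....
  .....
Step 6: 4 trees catch fire, 3 burn out
  F.FTT
  ...FT
  ....F
  .....
  .....
  .....

F.FTT
...FT
....F
.....
.....
.....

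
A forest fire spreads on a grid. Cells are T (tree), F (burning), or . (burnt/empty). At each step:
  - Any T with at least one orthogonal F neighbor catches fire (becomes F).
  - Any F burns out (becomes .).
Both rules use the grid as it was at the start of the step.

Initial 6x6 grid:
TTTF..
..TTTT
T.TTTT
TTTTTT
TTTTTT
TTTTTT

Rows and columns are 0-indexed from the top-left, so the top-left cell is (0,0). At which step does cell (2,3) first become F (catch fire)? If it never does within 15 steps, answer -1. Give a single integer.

Step 1: cell (2,3)='T' (+2 fires, +1 burnt)
Step 2: cell (2,3)='F' (+4 fires, +2 burnt)
  -> target ignites at step 2
Step 3: cell (2,3)='.' (+5 fires, +4 burnt)
Step 4: cell (2,3)='.' (+4 fires, +5 burnt)
Step 5: cell (2,3)='.' (+5 fires, +4 burnt)
Step 6: cell (2,3)='.' (+5 fires, +5 burnt)
Step 7: cell (2,3)='.' (+4 fires, +5 burnt)
Step 8: cell (2,3)='.' (+1 fires, +4 burnt)
Step 9: cell (2,3)='.' (+0 fires, +1 burnt)
  fire out at step 9

2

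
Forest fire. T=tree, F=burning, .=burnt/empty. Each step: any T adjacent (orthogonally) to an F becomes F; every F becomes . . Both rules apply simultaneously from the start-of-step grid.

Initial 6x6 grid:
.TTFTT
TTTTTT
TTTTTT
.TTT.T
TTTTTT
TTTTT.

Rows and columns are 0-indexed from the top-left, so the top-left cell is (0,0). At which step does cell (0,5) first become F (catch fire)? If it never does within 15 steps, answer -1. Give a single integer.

Step 1: cell (0,5)='T' (+3 fires, +1 burnt)
Step 2: cell (0,5)='F' (+5 fires, +3 burnt)
  -> target ignites at step 2
Step 3: cell (0,5)='.' (+5 fires, +5 burnt)
Step 4: cell (0,5)='.' (+5 fires, +5 burnt)
Step 5: cell (0,5)='.' (+6 fires, +5 burnt)
Step 6: cell (0,5)='.' (+4 fires, +6 burnt)
Step 7: cell (0,5)='.' (+2 fires, +4 burnt)
Step 8: cell (0,5)='.' (+1 fires, +2 burnt)
Step 9: cell (0,5)='.' (+0 fires, +1 burnt)
  fire out at step 9

2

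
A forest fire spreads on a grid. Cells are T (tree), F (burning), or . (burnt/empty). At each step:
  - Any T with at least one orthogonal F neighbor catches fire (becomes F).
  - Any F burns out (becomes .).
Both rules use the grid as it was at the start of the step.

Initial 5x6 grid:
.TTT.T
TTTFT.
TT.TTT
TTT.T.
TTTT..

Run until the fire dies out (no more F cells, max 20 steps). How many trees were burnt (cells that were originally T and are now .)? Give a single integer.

Answer: 20

Derivation:
Step 1: +4 fires, +1 burnt (F count now 4)
Step 2: +3 fires, +4 burnt (F count now 3)
Step 3: +5 fires, +3 burnt (F count now 5)
Step 4: +2 fires, +5 burnt (F count now 2)
Step 5: +3 fires, +2 burnt (F count now 3)
Step 6: +2 fires, +3 burnt (F count now 2)
Step 7: +1 fires, +2 burnt (F count now 1)
Step 8: +0 fires, +1 burnt (F count now 0)
Fire out after step 8
Initially T: 21, now '.': 29
Total burnt (originally-T cells now '.'): 20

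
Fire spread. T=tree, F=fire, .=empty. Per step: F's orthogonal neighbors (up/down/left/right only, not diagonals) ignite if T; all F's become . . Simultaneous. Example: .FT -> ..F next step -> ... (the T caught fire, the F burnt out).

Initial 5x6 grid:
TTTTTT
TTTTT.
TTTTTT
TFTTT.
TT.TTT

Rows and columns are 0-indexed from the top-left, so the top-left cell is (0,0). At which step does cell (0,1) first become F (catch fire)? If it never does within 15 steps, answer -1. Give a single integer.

Step 1: cell (0,1)='T' (+4 fires, +1 burnt)
Step 2: cell (0,1)='T' (+5 fires, +4 burnt)
Step 3: cell (0,1)='F' (+6 fires, +5 burnt)
  -> target ignites at step 3
Step 4: cell (0,1)='.' (+5 fires, +6 burnt)
Step 5: cell (0,1)='.' (+4 fires, +5 burnt)
Step 6: cell (0,1)='.' (+1 fires, +4 burnt)
Step 7: cell (0,1)='.' (+1 fires, +1 burnt)
Step 8: cell (0,1)='.' (+0 fires, +1 burnt)
  fire out at step 8

3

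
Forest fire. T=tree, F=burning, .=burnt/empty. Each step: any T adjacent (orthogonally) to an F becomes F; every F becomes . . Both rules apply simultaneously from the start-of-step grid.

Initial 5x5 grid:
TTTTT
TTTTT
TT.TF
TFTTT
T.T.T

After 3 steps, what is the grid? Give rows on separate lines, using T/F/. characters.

Step 1: 6 trees catch fire, 2 burn out
  TTTTT
  TTTTF
  TF.F.
  F.FTF
  T.T.T
Step 2: 8 trees catch fire, 6 burn out
  TTTTF
  TFTF.
  F....
  ...F.
  F.F.F
Step 3: 4 trees catch fire, 8 burn out
  TFTF.
  F.F..
  .....
  .....
  .....

TFTF.
F.F..
.....
.....
.....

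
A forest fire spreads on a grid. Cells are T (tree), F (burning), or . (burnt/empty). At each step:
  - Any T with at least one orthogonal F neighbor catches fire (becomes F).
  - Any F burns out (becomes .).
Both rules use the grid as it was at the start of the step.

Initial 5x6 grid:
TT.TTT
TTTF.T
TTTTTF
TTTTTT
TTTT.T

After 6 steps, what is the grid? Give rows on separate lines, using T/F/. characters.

Step 1: 6 trees catch fire, 2 burn out
  TT.FTT
  TTF..F
  TTTFF.
  TTTTTF
  TTTT.T
Step 2: 7 trees catch fire, 6 burn out
  TT..FF
  TF....
  TTF...
  TTTFF.
  TTTT.F
Step 3: 5 trees catch fire, 7 burn out
  TF....
  F.....
  TF....
  TTF...
  TTTF..
Step 4: 4 trees catch fire, 5 burn out
  F.....
  ......
  F.....
  TF....
  TTF...
Step 5: 2 trees catch fire, 4 burn out
  ......
  ......
  ......
  F.....
  TF....
Step 6: 1 trees catch fire, 2 burn out
  ......
  ......
  ......
  ......
  F.....

......
......
......
......
F.....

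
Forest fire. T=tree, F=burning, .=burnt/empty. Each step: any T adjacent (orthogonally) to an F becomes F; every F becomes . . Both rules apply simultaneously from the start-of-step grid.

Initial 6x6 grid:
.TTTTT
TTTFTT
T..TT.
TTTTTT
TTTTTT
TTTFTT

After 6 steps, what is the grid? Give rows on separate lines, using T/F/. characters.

Step 1: 7 trees catch fire, 2 burn out
  .TTFTT
  TTF.FT
  T..FT.
  TTTTTT
  TTTFTT
  TTF.FT
Step 2: 10 trees catch fire, 7 burn out
  .TF.FT
  TF...F
  T...F.
  TTTFTT
  TTF.FT
  TF...F
Step 3: 8 trees catch fire, 10 burn out
  .F...F
  F.....
  T.....
  TTF.FT
  TF...F
  F.....
Step 4: 4 trees catch fire, 8 burn out
  ......
  ......
  F.....
  TF...F
  F.....
  ......
Step 5: 1 trees catch fire, 4 burn out
  ......
  ......
  ......
  F.....
  ......
  ......
Step 6: 0 trees catch fire, 1 burn out
  ......
  ......
  ......
  ......
  ......
  ......

......
......
......
......
......
......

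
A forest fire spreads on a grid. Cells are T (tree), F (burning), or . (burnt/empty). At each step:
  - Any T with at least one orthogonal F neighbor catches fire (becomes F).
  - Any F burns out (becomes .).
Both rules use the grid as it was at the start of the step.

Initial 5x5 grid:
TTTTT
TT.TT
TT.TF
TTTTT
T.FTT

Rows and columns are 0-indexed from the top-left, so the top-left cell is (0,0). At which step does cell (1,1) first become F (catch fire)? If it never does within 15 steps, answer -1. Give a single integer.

Step 1: cell (1,1)='T' (+5 fires, +2 burnt)
Step 2: cell (1,1)='T' (+5 fires, +5 burnt)
Step 3: cell (1,1)='T' (+3 fires, +5 burnt)
Step 4: cell (1,1)='F' (+4 fires, +3 burnt)
  -> target ignites at step 4
Step 5: cell (1,1)='.' (+2 fires, +4 burnt)
Step 6: cell (1,1)='.' (+1 fires, +2 burnt)
Step 7: cell (1,1)='.' (+0 fires, +1 burnt)
  fire out at step 7

4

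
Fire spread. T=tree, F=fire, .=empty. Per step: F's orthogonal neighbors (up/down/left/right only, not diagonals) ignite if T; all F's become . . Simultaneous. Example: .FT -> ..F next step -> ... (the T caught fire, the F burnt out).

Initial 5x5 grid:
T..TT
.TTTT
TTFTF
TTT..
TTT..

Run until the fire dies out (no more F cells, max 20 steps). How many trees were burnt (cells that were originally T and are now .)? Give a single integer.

Answer: 15

Derivation:
Step 1: +5 fires, +2 burnt (F count now 5)
Step 2: +6 fires, +5 burnt (F count now 6)
Step 3: +3 fires, +6 burnt (F count now 3)
Step 4: +1 fires, +3 burnt (F count now 1)
Step 5: +0 fires, +1 burnt (F count now 0)
Fire out after step 5
Initially T: 16, now '.': 24
Total burnt (originally-T cells now '.'): 15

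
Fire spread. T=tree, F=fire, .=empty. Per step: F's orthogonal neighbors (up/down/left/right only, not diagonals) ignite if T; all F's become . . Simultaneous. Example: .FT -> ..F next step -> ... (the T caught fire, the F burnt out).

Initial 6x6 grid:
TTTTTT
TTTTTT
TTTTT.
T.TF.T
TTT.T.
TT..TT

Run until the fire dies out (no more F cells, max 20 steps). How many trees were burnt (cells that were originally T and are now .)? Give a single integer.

Answer: 24

Derivation:
Step 1: +2 fires, +1 burnt (F count now 2)
Step 2: +4 fires, +2 burnt (F count now 4)
Step 3: +5 fires, +4 burnt (F count now 5)
Step 4: +7 fires, +5 burnt (F count now 7)
Step 5: +5 fires, +7 burnt (F count now 5)
Step 6: +1 fires, +5 burnt (F count now 1)
Step 7: +0 fires, +1 burnt (F count now 0)
Fire out after step 7
Initially T: 28, now '.': 32
Total burnt (originally-T cells now '.'): 24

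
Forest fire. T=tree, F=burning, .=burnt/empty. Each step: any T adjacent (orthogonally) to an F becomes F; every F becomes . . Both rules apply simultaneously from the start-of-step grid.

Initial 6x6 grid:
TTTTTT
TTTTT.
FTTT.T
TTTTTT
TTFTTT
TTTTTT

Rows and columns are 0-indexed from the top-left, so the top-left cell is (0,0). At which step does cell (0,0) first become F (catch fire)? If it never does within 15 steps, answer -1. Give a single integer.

Step 1: cell (0,0)='T' (+7 fires, +2 burnt)
Step 2: cell (0,0)='F' (+9 fires, +7 burnt)
  -> target ignites at step 2
Step 3: cell (0,0)='.' (+7 fires, +9 burnt)
Step 4: cell (0,0)='.' (+4 fires, +7 burnt)
Step 5: cell (0,0)='.' (+3 fires, +4 burnt)
Step 6: cell (0,0)='.' (+1 fires, +3 burnt)
Step 7: cell (0,0)='.' (+1 fires, +1 burnt)
Step 8: cell (0,0)='.' (+0 fires, +1 burnt)
  fire out at step 8

2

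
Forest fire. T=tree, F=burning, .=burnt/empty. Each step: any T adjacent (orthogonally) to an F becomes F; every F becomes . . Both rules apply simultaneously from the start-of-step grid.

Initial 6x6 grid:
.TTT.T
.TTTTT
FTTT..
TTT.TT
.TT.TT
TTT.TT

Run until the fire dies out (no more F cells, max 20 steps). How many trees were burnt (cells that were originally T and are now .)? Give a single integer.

Answer: 20

Derivation:
Step 1: +2 fires, +1 burnt (F count now 2)
Step 2: +3 fires, +2 burnt (F count now 3)
Step 3: +5 fires, +3 burnt (F count now 5)
Step 4: +4 fires, +5 burnt (F count now 4)
Step 5: +4 fires, +4 burnt (F count now 4)
Step 6: +1 fires, +4 burnt (F count now 1)
Step 7: +1 fires, +1 burnt (F count now 1)
Step 8: +0 fires, +1 burnt (F count now 0)
Fire out after step 8
Initially T: 26, now '.': 30
Total burnt (originally-T cells now '.'): 20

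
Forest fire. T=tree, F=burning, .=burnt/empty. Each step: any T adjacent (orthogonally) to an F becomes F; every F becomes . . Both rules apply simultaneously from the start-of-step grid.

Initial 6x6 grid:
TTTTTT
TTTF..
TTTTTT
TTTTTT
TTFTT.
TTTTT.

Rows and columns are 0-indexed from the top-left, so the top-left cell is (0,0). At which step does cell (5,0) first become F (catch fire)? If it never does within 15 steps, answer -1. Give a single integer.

Step 1: cell (5,0)='T' (+7 fires, +2 burnt)
Step 2: cell (5,0)='T' (+11 fires, +7 burnt)
Step 3: cell (5,0)='F' (+9 fires, +11 burnt)
  -> target ignites at step 3
Step 4: cell (5,0)='.' (+3 fires, +9 burnt)
Step 5: cell (5,0)='.' (+0 fires, +3 burnt)
  fire out at step 5

3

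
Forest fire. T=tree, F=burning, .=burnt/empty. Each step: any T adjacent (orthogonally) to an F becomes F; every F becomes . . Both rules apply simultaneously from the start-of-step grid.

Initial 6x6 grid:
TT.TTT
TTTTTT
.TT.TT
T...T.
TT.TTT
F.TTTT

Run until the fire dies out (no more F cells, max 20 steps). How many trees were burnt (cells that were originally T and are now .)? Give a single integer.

Step 1: +1 fires, +1 burnt (F count now 1)
Step 2: +2 fires, +1 burnt (F count now 2)
Step 3: +0 fires, +2 burnt (F count now 0)
Fire out after step 3
Initially T: 26, now '.': 13
Total burnt (originally-T cells now '.'): 3

Answer: 3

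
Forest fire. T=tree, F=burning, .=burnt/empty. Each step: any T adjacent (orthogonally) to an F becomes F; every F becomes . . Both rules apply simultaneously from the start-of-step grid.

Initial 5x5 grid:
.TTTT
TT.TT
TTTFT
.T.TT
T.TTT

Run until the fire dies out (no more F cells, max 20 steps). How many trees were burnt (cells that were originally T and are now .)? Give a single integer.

Answer: 18

Derivation:
Step 1: +4 fires, +1 burnt (F count now 4)
Step 2: +5 fires, +4 burnt (F count now 5)
Step 3: +7 fires, +5 burnt (F count now 7)
Step 4: +2 fires, +7 burnt (F count now 2)
Step 5: +0 fires, +2 burnt (F count now 0)
Fire out after step 5
Initially T: 19, now '.': 24
Total burnt (originally-T cells now '.'): 18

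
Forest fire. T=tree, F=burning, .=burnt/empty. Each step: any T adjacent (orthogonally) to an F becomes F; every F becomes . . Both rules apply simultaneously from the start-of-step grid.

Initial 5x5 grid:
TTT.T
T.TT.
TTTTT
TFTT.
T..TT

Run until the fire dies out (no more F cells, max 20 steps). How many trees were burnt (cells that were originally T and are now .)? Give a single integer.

Answer: 17

Derivation:
Step 1: +3 fires, +1 burnt (F count now 3)
Step 2: +4 fires, +3 burnt (F count now 4)
Step 3: +4 fires, +4 burnt (F count now 4)
Step 4: +5 fires, +4 burnt (F count now 5)
Step 5: +1 fires, +5 burnt (F count now 1)
Step 6: +0 fires, +1 burnt (F count now 0)
Fire out after step 6
Initially T: 18, now '.': 24
Total burnt (originally-T cells now '.'): 17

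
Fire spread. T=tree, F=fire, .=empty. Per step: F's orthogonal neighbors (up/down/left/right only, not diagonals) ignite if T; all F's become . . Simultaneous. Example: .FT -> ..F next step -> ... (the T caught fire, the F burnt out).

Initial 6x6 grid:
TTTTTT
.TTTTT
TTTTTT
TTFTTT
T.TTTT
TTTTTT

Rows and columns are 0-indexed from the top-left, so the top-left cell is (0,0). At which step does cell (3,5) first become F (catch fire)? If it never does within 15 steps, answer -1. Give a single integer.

Step 1: cell (3,5)='T' (+4 fires, +1 burnt)
Step 2: cell (3,5)='T' (+7 fires, +4 burnt)
Step 3: cell (3,5)='F' (+10 fires, +7 burnt)
  -> target ignites at step 3
Step 4: cell (3,5)='.' (+7 fires, +10 burnt)
Step 5: cell (3,5)='.' (+4 fires, +7 burnt)
Step 6: cell (3,5)='.' (+1 fires, +4 burnt)
Step 7: cell (3,5)='.' (+0 fires, +1 burnt)
  fire out at step 7

3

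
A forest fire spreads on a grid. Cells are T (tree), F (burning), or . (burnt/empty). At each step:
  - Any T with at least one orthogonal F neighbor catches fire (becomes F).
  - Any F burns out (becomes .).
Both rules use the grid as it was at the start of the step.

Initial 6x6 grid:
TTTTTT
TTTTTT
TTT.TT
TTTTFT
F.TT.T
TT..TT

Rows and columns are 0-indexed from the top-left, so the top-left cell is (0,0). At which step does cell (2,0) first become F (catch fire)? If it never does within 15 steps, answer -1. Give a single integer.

Step 1: cell (2,0)='T' (+5 fires, +2 burnt)
Step 2: cell (2,0)='F' (+8 fires, +5 burnt)
  -> target ignites at step 2
Step 3: cell (2,0)='.' (+8 fires, +8 burnt)
Step 4: cell (2,0)='.' (+6 fires, +8 burnt)
Step 5: cell (2,0)='.' (+2 fires, +6 burnt)
Step 6: cell (2,0)='.' (+0 fires, +2 burnt)
  fire out at step 6

2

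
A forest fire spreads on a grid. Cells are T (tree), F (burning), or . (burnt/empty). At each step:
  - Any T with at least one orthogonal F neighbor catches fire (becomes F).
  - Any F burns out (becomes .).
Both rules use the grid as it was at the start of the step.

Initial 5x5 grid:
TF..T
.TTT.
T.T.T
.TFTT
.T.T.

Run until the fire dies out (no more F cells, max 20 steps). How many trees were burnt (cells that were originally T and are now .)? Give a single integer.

Answer: 11

Derivation:
Step 1: +5 fires, +2 burnt (F count now 5)
Step 2: +4 fires, +5 burnt (F count now 4)
Step 3: +2 fires, +4 burnt (F count now 2)
Step 4: +0 fires, +2 burnt (F count now 0)
Fire out after step 4
Initially T: 13, now '.': 23
Total burnt (originally-T cells now '.'): 11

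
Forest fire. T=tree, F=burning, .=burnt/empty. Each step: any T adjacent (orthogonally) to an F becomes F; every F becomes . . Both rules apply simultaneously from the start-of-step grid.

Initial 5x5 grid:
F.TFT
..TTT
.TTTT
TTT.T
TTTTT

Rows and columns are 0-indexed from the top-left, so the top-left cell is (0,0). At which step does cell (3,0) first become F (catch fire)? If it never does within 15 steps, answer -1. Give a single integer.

Step 1: cell (3,0)='T' (+3 fires, +2 burnt)
Step 2: cell (3,0)='T' (+3 fires, +3 burnt)
Step 3: cell (3,0)='T' (+2 fires, +3 burnt)
Step 4: cell (3,0)='T' (+3 fires, +2 burnt)
Step 5: cell (3,0)='T' (+3 fires, +3 burnt)
Step 6: cell (3,0)='F' (+3 fires, +3 burnt)
  -> target ignites at step 6
Step 7: cell (3,0)='.' (+1 fires, +3 burnt)
Step 8: cell (3,0)='.' (+0 fires, +1 burnt)
  fire out at step 8

6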